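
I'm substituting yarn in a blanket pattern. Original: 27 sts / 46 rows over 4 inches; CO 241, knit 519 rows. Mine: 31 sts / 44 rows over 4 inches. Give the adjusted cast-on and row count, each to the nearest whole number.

Stitches: 241 × 31/27 = 276.70 → 277.
Rows: 519 × 44/46 = 496.43 → 496.

Cast on 277 stitches; work 496 rows.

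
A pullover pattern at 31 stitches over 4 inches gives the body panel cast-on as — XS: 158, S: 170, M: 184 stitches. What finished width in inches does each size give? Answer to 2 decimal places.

31/4 = 7.75 sts per in.
XS: 158 / 7.75 = 20.387 → 20.39 in.
S: 170 / 7.75 = 21.935 → 21.94 in.
M: 184 / 7.75 = 23.742 → 23.74 in.

XS 20.39 inches; S 21.94 inches; M 23.74 inches.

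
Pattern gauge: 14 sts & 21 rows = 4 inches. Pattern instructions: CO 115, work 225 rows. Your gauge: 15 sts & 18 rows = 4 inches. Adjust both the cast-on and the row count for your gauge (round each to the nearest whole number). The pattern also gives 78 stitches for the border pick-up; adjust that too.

Stitches: 115 × 15/14 = 123.21 → 123.
Rows: 225 × 18/21 = 192.86 → 193.
border pick-up: 78 × 15/14 = 83.57 → 84.

Cast on 123 stitches; work 193 rows; border pick-up 84 stitches.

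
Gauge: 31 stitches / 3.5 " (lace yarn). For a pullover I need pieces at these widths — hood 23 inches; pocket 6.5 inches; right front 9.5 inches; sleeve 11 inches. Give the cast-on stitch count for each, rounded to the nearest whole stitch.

hood 204; pocket 58; right front 84; sleeve 97.

Rate = 31/3.5 = 8.857 sts per in.
hood: 23 × 8.857 = 203.71 → 204.
pocket: 6.5 × 8.857 = 57.57 → 58.
right front: 9.5 × 8.857 = 84.14 → 84.
sleeve: 11 × 8.857 = 97.43 → 97.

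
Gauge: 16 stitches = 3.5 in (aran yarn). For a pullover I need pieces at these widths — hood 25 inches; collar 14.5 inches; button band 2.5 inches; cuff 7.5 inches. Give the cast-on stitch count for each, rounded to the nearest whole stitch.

hood 114; collar 66; button band 11; cuff 34.

Rate = 16/3.5 = 4.571 sts per in.
hood: 25 × 4.571 = 114.29 → 114.
collar: 14.5 × 4.571 = 66.29 → 66.
button band: 2.5 × 4.571 = 11.43 → 11.
cuff: 7.5 × 4.571 = 34.29 → 34.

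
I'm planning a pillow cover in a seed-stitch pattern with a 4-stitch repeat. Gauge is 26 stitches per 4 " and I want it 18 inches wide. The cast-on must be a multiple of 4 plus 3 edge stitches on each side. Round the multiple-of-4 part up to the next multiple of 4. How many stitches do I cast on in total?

CO 118 sts.

26 / 4 = 6.5 sts per inch.
18 × 6.5 = 117.00 sts.
Less 6 edge sts → 111.00 for the repeat.
Next multiple of 4: 112.
Add back 6 edge sts → 118.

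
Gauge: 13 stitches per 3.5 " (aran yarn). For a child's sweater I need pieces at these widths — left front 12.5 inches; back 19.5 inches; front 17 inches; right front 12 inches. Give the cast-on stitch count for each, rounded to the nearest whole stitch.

left front 46; back 72; front 63; right front 45.

Rate = 13/3.5 = 3.714 sts per in.
left front: 12.5 × 3.714 = 46.43 → 46.
back: 19.5 × 3.714 = 72.43 → 72.
front: 17 × 3.714 = 63.14 → 63.
right front: 12 × 3.714 = 44.57 → 45.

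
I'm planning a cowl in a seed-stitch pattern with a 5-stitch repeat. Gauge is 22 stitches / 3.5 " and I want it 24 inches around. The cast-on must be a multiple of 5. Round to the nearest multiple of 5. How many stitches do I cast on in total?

22 / 3.5 = 6.286 sts per inch.
24 × 6.286 = 150.86 sts.
Nearest multiple of 5: 150.

CO 150 sts.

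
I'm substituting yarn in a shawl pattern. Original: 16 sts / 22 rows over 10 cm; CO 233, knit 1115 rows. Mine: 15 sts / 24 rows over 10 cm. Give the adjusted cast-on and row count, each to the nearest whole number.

Stitches: 233 × 15/16 = 218.44 → 218.
Rows: 1115 × 24/22 = 1216.36 → 1216.

Cast on 218 stitches; work 1216 rows.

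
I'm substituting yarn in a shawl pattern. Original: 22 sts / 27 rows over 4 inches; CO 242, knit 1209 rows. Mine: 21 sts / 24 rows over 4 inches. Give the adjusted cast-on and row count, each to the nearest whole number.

Stitches: 242 × 21/22 = 231.00 → 231.
Rows: 1209 × 24/27 = 1074.67 → 1075.

Cast on 231 stitches; work 1075 rows.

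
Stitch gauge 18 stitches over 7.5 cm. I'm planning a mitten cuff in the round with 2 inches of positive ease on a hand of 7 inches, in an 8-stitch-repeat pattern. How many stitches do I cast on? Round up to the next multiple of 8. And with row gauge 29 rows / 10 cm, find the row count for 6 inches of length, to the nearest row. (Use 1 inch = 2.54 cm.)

Cast on 56 stitches; work 44 rows.

Finished = 7 + 2 = 9 inches.
9 inches × 2.54 = 22.86 cm.
18/7.5 = 2.4 sts per cm; 22.86 × 2.4 = 54.86 sts.
Next multiple of 8 → 56.
6 inches = 15.24 cm; × 2.9 = 44.20 → 44 rows.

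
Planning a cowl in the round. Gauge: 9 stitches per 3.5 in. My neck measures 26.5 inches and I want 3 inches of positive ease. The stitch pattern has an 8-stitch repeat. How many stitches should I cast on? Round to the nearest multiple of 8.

Finished = 26.5 + 3 = 29.5 inches.
9 / 3.5 = 2.571 sts/in.
29.5 × 2.571 = 75.86 sts.
Nearest multiple of 8: 72.

CO 72 sts.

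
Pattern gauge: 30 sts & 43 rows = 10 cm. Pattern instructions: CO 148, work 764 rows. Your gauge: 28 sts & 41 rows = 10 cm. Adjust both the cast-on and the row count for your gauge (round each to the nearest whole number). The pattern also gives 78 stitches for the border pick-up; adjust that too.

Stitches: 148 × 28/30 = 138.13 → 138.
Rows: 764 × 41/43 = 728.47 → 728.
border pick-up: 78 × 28/30 = 72.80 → 73.

Cast on 138 stitches; work 728 rows; border pick-up 73 stitches.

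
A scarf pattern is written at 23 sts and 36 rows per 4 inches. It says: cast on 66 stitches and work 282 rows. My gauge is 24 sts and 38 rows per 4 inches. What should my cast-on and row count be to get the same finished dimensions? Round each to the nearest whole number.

Stitches: 66 × 24/23 = 68.87 → 69.
Rows: 282 × 38/36 = 297.67 → 298.

Cast on 69 stitches; work 298 rows.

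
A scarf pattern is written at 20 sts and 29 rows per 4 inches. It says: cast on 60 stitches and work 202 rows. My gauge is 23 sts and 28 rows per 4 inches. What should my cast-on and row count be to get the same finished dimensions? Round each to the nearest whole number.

Cast on 69 stitches; work 195 rows.

Stitches: 60 × 23/20 = 69.00 → 69.
Rows: 202 × 28/29 = 195.03 → 195.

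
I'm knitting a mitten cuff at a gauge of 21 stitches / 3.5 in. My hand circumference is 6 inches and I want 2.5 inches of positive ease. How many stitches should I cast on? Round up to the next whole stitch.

CO 51 sts.

Finished = 6 + 2.5 = 8.5 in.
21 / 3.5 = 6 sts per inch.
8.50 × 6 = 51.00 sts.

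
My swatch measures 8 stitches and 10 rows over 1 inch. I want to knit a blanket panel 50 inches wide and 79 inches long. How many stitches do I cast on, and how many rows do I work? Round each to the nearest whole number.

Stitch gauge = 8/1 = 8 sts/in; 50 × 8 = 400.00 → 400 sts.
Row gauge = 10/1 = 10 rows/in; 79 × 10 = 790.00 → 790 rows.

Cast on 400 stitches and work 790 rows.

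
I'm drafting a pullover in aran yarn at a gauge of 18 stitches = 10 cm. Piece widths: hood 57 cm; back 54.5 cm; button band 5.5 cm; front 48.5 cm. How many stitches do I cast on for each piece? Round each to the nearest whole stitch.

Rate = 18/10 = 1.8 sts per cm.
hood: 57 × 1.8 = 102.60 → 103.
back: 54.5 × 1.8 = 98.10 → 98.
button band: 5.5 × 1.8 = 9.90 → 10.
front: 48.5 × 1.8 = 87.30 → 87.

hood 103; back 98; button band 10; front 87.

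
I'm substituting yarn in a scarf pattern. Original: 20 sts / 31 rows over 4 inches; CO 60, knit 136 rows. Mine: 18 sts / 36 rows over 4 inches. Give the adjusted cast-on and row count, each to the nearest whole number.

Cast on 54 stitches; work 158 rows.

Stitches: 60 × 18/20 = 54.00 → 54.
Rows: 136 × 36/31 = 157.94 → 158.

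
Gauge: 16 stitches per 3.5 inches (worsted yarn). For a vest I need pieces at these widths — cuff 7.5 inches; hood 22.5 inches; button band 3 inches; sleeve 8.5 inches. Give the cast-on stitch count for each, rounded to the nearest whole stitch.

Rate = 16/3.5 = 4.571 sts per in.
cuff: 7.5 × 4.571 = 34.29 → 34.
hood: 22.5 × 4.571 = 102.86 → 103.
button band: 3 × 4.571 = 13.71 → 14.
sleeve: 8.5 × 4.571 = 38.86 → 39.

cuff 34; hood 103; button band 14; sleeve 39.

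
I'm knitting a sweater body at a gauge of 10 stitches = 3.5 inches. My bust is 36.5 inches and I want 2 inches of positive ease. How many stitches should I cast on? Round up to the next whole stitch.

CO 110 sts.

Finished = 36.5 + 2 = 38.5 in.
10 / 3.5 = 2.857 sts per inch.
38.50 × 2.857 = 110.00 sts.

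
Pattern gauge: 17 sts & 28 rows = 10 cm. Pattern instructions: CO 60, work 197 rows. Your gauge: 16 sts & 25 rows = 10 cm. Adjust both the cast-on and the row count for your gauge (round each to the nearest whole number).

Stitches: 60 × 16/17 = 56.47 → 56.
Rows: 197 × 25/28 = 175.89 → 176.

Cast on 56 stitches; work 176 rows.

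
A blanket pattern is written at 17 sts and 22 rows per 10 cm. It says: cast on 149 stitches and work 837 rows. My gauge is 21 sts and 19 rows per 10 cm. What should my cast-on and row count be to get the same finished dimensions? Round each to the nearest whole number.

Cast on 184 stitches; work 723 rows.

Stitches: 149 × 21/17 = 184.06 → 184.
Rows: 837 × 19/22 = 722.86 → 723.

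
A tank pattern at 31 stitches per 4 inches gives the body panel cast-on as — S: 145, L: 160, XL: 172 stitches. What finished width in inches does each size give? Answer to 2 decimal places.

31/4 = 7.75 sts per in.
S: 145 / 7.75 = 18.710 → 18.71 in.
L: 160 / 7.75 = 20.645 → 20.65 in.
XL: 172 / 7.75 = 22.194 → 22.19 in.

S 18.71 inches; L 20.65 inches; XL 22.19 inches.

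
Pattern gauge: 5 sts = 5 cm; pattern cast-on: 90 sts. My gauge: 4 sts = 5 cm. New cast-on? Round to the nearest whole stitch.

72 stitches.

Scale factor = 4 / 5 = 0.800.
90 × 4 / 5 = 72.00 sts.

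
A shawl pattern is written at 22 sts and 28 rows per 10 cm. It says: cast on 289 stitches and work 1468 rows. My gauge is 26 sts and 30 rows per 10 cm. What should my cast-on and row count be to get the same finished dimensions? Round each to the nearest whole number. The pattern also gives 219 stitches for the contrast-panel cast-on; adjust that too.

Stitches: 289 × 26/22 = 341.55 → 342.
Rows: 1468 × 30/28 = 1572.86 → 1573.
contrast-panel cast-on: 219 × 26/22 = 258.82 → 259.

Cast on 342 stitches; work 1573 rows; contrast-panel cast-on 259 stitches.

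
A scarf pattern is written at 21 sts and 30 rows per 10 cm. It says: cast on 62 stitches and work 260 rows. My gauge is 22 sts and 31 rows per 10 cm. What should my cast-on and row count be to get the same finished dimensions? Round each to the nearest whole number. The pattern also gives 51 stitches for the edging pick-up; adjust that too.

Cast on 65 stitches; work 269 rows; edging pick-up 53 stitches.

Stitches: 62 × 22/21 = 64.95 → 65.
Rows: 260 × 31/30 = 268.67 → 269.
edging pick-up: 51 × 22/21 = 53.43 → 53.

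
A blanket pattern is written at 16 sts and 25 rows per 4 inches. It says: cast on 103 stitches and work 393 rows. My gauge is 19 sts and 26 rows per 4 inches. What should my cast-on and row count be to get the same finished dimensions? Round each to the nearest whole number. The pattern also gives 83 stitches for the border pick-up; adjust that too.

Cast on 122 stitches; work 409 rows; border pick-up 99 stitches.

Stitches: 103 × 19/16 = 122.31 → 122.
Rows: 393 × 26/25 = 408.72 → 409.
border pick-up: 83 × 19/16 = 98.56 → 99.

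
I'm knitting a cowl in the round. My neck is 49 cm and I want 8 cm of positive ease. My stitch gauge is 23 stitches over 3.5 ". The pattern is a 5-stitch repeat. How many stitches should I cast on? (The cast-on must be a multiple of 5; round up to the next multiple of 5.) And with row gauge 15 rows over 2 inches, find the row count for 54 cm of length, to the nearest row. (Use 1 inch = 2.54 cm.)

Finished = 49 + 8 = 57 cm.
57 cm × 1/2.54 = 22.44 inches.
23/3.5 = 6.571 sts per in; 22.44 × 6.571 = 147.47 sts.
Next multiple of 5 → 150.
54 cm = 21.26 inches; × 7.5 = 159.45 → 159 rows.

Cast on 150 stitches; work 159 rows.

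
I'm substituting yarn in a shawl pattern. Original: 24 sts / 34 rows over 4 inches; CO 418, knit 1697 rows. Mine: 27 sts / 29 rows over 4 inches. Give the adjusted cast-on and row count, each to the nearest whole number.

Stitches: 418 × 27/24 = 470.25 → 470.
Rows: 1697 × 29/34 = 1447.44 → 1447.

Cast on 470 stitches; work 1447 rows.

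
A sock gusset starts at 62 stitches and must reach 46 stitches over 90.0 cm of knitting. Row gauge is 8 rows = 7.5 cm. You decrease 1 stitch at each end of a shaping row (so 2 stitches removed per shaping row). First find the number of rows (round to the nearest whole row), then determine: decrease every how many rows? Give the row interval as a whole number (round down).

Rows = 90.0 × 1.067 = 96.0 → 96 rows.
Stitches to remove: 16 → 8 shaping rows (at 2 st each).
96 / 8 = 12.00 → every 12 rows.

Decrease every 12th row.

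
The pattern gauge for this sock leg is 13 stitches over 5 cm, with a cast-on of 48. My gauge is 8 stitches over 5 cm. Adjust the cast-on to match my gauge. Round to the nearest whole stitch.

Scale factor = 8 / 13 = 0.615.
48 × 8 / 13 = 29.54 sts.
→ 30 sts.

CO 30 sts.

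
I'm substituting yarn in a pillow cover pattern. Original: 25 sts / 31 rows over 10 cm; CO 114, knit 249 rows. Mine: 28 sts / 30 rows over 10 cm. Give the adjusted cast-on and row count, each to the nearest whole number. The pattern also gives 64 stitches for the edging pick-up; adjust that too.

Stitches: 114 × 28/25 = 127.68 → 128.
Rows: 249 × 30/31 = 240.97 → 241.
edging pick-up: 64 × 28/25 = 71.68 → 72.

Cast on 128 stitches; work 241 rows; edging pick-up 72 stitches.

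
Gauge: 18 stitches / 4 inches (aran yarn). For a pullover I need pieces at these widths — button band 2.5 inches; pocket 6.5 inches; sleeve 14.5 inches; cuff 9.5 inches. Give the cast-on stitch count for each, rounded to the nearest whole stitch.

Rate = 18/4 = 4.5 sts per in.
button band: 2.5 × 4.5 = 11.25 → 11.
pocket: 6.5 × 4.5 = 29.25 → 29.
sleeve: 14.5 × 4.5 = 65.25 → 65.
cuff: 9.5 × 4.5 = 42.75 → 43.

button band 11; pocket 29; sleeve 65; cuff 43.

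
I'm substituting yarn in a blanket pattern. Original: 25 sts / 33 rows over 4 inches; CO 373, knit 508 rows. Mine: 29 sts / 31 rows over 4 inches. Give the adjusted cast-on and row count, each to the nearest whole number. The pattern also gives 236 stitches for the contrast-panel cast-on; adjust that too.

Stitches: 373 × 29/25 = 432.68 → 433.
Rows: 508 × 31/33 = 477.21 → 477.
contrast-panel cast-on: 236 × 29/25 = 273.76 → 274.

Cast on 433 stitches; work 477 rows; contrast-panel cast-on 274 stitches.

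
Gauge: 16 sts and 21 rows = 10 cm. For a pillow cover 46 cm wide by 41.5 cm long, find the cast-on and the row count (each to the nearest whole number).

Stitch gauge = 16/10 = 1.6 sts/cm; 46 × 1.6 = 73.60 → 74 sts.
Row gauge = 21/10 = 2.1 rows/cm; 41.5 × 2.1 = 87.15 → 87 rows.

Cast on 74 stitches and work 87 rows.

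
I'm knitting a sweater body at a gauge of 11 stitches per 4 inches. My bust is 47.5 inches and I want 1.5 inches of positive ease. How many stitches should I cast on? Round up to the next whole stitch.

Finished = 47.5 + 1.5 = 49 in.
11 / 4 = 2.75 sts per inch.
49.00 × 2.75 = 134.75 sts.
→ 135 sts.

CO 135 sts.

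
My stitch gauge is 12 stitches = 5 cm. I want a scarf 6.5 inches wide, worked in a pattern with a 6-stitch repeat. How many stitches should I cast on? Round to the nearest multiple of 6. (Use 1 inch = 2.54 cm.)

CO 42 sts.

6.5 in = 6.5 × 2.54 = 16.51 cm.
12 / 5 = 2.4 sts/cm.
16.51 × 2.4 = 39.62 sts.
→ 42.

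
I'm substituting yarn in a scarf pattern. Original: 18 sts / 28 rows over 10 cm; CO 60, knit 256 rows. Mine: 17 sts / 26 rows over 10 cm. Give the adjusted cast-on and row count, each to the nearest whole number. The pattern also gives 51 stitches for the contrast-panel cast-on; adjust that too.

Stitches: 60 × 17/18 = 56.67 → 57.
Rows: 256 × 26/28 = 237.71 → 238.
contrast-panel cast-on: 51 × 17/18 = 48.17 → 48.

Cast on 57 stitches; work 238 rows; contrast-panel cast-on 48 stitches.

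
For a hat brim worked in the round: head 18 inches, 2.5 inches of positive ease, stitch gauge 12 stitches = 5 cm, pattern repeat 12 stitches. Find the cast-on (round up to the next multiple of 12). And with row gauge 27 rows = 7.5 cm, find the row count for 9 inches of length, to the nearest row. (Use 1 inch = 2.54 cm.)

Cast on 132 stitches; work 82 rows.

Finished = 18 + 2.5 = 20.5 inches.
20.5 inches × 2.54 = 52.07 cm.
12/5 = 2.4 sts per cm; 52.07 × 2.4 = 124.97 sts.
Next multiple of 12 → 132.
9 inches = 22.86 cm; × 3.6 = 82.30 → 82 rows.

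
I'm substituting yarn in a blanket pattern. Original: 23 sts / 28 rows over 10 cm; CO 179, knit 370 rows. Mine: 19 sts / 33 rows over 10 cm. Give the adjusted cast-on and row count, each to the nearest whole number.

Stitches: 179 × 19/23 = 147.87 → 148.
Rows: 370 × 33/28 = 436.07 → 436.

Cast on 148 stitches; work 436 rows.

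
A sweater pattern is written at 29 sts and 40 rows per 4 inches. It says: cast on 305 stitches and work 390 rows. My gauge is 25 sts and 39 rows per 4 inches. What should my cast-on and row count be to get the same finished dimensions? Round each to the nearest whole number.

Cast on 263 stitches; work 380 rows.

Stitches: 305 × 25/29 = 262.93 → 263.
Rows: 390 × 39/40 = 380.25 → 380.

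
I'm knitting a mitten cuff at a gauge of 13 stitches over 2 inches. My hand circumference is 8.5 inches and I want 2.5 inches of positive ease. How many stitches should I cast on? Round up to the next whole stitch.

Finished = 8.5 + 2.5 = 11 in.
13 / 2 = 6.5 sts per inch.
11.00 × 6.5 = 71.50 sts.
→ 72 sts.

CO 72 sts.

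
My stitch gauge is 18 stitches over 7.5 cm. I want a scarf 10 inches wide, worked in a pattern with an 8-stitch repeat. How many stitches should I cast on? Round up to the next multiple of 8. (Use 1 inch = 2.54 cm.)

Cast on 64 stitches.

10 in = 10 × 2.54 = 25.40 cm.
18 / 7.5 = 2.4 sts/cm.
25.40 × 2.4 = 60.96 sts.
→ 64.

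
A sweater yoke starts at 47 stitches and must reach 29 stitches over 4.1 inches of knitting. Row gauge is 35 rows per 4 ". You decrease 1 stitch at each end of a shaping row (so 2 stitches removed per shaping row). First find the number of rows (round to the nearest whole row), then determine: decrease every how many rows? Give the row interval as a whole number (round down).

Rows = 4.1 × 8.75 = 35.9 → 36 rows.
Stitches to remove: 18 → 9 shaping rows (at 2 st each).
36 / 9 = 4.00 → every 4 rows.

Decrease every 4th row.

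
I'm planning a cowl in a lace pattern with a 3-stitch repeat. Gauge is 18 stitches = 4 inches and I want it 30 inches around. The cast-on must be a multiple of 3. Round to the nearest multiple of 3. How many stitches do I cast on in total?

Cast on 135 stitches.

18 / 4 = 4.5 sts per inch.
30 × 4.5 = 135.00 sts.
Nearest multiple of 3: 135.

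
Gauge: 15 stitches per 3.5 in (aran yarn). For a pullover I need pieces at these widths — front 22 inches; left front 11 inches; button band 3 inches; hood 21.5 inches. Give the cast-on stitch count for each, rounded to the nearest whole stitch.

Rate = 15/3.5 = 4.286 sts per in.
front: 22 × 4.286 = 94.29 → 94.
left front: 11 × 4.286 = 47.14 → 47.
button band: 3 × 4.286 = 12.86 → 13.
hood: 21.5 × 4.286 = 92.14 → 92.

front 94; left front 47; button band 13; hood 92.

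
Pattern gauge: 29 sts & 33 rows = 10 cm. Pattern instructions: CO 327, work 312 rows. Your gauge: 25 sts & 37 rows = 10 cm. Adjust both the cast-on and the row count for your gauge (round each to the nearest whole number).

Cast on 282 stitches; work 350 rows.

Stitches: 327 × 25/29 = 281.90 → 282.
Rows: 312 × 37/33 = 349.82 → 350.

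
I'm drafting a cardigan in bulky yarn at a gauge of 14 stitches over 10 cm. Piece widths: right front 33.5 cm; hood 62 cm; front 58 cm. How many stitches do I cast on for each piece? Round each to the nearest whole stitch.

Rate = 14/10 = 1.4 sts per cm.
right front: 33.5 × 1.4 = 46.90 → 47.
hood: 62 × 1.4 = 86.80 → 87.
front: 58 × 1.4 = 81.20 → 81.

right front 47; hood 87; front 81.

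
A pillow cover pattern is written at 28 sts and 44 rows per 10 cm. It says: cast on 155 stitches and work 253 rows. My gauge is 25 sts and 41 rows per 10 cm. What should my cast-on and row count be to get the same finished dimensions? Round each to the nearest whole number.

Stitches: 155 × 25/28 = 138.39 → 138.
Rows: 253 × 41/44 = 235.75 → 236.

Cast on 138 stitches; work 236 rows.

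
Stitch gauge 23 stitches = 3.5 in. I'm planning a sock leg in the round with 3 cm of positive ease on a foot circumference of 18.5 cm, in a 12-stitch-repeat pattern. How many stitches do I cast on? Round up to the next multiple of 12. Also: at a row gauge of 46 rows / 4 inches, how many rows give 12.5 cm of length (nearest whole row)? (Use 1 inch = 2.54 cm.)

Finished = 18.5 + 3 = 21.5 cm.
21.5 cm × 1/2.54 = 8.46 inches.
23/3.5 = 6.571 sts per in; 8.46 × 6.571 = 55.62 sts.
Next multiple of 12 → 60.
12.5 cm = 4.92 inches; × 11.5 = 56.59 → 57 rows.

Cast on 60 stitches; work 57 rows.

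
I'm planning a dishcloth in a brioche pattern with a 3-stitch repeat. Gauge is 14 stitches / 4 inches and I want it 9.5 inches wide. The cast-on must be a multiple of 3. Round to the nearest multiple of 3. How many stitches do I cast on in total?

14 / 4 = 3.5 sts per inch.
9.5 × 3.5 = 33.25 sts.
Nearest multiple of 3: 33.

Cast on 33 stitches.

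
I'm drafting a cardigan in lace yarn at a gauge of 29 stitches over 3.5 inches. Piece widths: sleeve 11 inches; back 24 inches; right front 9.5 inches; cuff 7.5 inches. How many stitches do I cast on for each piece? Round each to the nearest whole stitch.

sleeve 91; back 199; right front 79; cuff 62.

Rate = 29/3.5 = 8.286 sts per in.
sleeve: 11 × 8.286 = 91.14 → 91.
back: 24 × 8.286 = 198.86 → 199.
right front: 9.5 × 8.286 = 78.71 → 79.
cuff: 7.5 × 8.286 = 62.14 → 62.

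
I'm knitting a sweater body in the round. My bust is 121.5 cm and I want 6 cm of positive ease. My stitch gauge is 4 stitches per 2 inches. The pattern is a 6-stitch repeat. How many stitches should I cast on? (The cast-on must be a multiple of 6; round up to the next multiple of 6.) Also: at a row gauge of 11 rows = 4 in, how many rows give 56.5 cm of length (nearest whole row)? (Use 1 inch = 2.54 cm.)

Cast on 102 stitches; work 61 rows.

Finished = 121.5 + 6 = 127.5 cm.
127.5 cm × 1/2.54 = 50.20 inches.
4/2 = 2 sts per in; 50.20 × 2 = 100.39 sts.
Next multiple of 6 → 102.
56.5 cm = 22.24 inches; × 2.75 = 61.17 → 61 rows.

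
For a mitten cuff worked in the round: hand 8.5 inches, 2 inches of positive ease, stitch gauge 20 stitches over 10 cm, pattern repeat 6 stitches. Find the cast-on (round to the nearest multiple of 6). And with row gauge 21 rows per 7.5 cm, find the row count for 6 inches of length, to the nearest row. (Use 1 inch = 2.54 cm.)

Cast on 54 stitches; work 43 rows.

Finished = 8.5 + 2 = 10.5 inches.
10.5 inches × 2.54 = 26.67 cm.
20/10 = 2 sts per cm; 26.67 × 2 = 53.34 sts.
Nearest multiple of 6 → 54.
6 inches = 15.24 cm; × 2.8 = 42.67 → 43 rows.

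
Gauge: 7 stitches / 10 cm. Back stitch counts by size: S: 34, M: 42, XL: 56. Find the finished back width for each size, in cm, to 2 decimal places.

7/10 = 0.7 sts per cm.
S: 34 / 0.7 = 48.571 → 48.57 cm.
M: 42 / 0.7 = 60.000 → 60.00 cm.
XL: 56 / 0.7 = 80.000 → 80.00 cm.

S 48.57 cm; M 60.00 cm; XL 80.00 cm.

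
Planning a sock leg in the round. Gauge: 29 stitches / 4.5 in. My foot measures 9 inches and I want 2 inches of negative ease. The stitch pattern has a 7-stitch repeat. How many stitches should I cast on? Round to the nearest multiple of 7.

Finished = 9 − 2 = 7 inches.
29 / 4.5 = 6.444 sts/in.
7 × 6.444 = 45.11 sts.
Nearest multiple of 7: 42.

CO 42 sts.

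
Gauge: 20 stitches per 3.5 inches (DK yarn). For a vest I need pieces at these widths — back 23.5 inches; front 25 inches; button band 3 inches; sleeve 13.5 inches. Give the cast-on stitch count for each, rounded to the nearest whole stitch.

Rate = 20/3.5 = 5.714 sts per in.
back: 23.5 × 5.714 = 134.29 → 134.
front: 25 × 5.714 = 142.86 → 143.
button band: 3 × 5.714 = 17.14 → 17.
sleeve: 13.5 × 5.714 = 77.14 → 77.

back 134; front 143; button band 17; sleeve 77.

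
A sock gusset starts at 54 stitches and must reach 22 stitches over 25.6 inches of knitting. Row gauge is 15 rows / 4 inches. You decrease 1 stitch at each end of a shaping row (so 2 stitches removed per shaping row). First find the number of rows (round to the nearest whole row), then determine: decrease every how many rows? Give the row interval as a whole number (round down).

Decrease every 6th row.

Rows = 25.6 × 3.75 = 96.0 → 96 rows.
Stitches to remove: 32 → 16 shaping rows (at 2 st each).
96 / 16 = 6.00 → every 6 rows.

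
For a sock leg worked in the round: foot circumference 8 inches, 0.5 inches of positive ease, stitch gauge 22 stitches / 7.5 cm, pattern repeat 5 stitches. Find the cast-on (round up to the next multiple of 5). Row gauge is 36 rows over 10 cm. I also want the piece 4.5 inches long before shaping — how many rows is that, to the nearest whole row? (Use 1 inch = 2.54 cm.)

Cast on 65 stitches; work 41 rows.

Finished = 8 + 0.5 = 8.5 inches.
8.5 inches × 2.54 = 21.59 cm.
22/7.5 = 2.933 sts per cm; 21.59 × 2.933 = 63.33 sts.
Next multiple of 5 → 65.
4.5 inches = 11.43 cm; × 3.6 = 41.15 → 41 rows.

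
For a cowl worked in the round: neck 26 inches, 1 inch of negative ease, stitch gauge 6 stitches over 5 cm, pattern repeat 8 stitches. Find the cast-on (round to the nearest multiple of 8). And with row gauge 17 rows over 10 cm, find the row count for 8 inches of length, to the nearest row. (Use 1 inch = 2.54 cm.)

Cast on 80 stitches; work 35 rows.

Finished = 26 − 1 = 25 inches.
25 inches × 2.54 = 63.50 cm.
6/5 = 1.2 sts per cm; 63.50 × 1.2 = 76.20 sts.
Nearest multiple of 8 → 80.
8 inches = 20.32 cm; × 1.7 = 34.54 → 35 rows.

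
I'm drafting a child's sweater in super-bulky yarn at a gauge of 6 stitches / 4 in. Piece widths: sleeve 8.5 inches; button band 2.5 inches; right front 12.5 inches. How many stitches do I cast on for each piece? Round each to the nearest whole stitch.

sleeve 13; button band 4; right front 19.

Rate = 6/4 = 1.5 sts per in.
sleeve: 8.5 × 1.5 = 12.75 → 13.
button band: 2.5 × 1.5 = 3.75 → 4.
right front: 12.5 × 1.5 = 18.75 → 19.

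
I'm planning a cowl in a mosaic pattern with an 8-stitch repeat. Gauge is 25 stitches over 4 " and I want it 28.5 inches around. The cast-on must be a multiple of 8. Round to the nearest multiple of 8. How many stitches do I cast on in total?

25 / 4 = 6.25 sts per inch.
28.5 × 6.25 = 178.12 sts.
Nearest multiple of 8: 176.

CO 176 sts.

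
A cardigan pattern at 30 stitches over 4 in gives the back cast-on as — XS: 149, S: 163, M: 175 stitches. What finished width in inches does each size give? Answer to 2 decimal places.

XS 19.87 inches; S 21.73 inches; M 23.33 inches.

30/4 = 7.5 sts per in.
XS: 149 / 7.5 = 19.867 → 19.87 in.
S: 163 / 7.5 = 21.733 → 21.73 in.
M: 175 / 7.5 = 23.333 → 23.33 in.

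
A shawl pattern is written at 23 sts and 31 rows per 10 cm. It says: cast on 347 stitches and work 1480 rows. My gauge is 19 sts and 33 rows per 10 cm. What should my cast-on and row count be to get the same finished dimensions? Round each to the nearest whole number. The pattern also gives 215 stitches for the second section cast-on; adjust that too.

Stitches: 347 × 19/23 = 286.65 → 287.
Rows: 1480 × 33/31 = 1575.48 → 1575.
second section cast-on: 215 × 19/23 = 177.61 → 178.

Cast on 287 stitches; work 1575 rows; second section cast-on 178 stitches.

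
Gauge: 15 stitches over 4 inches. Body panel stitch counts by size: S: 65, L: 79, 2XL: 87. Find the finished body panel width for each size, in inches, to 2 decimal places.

15/4 = 3.75 sts per in.
S: 65 / 3.75 = 17.333 → 17.33 in.
L: 79 / 3.75 = 21.067 → 21.07 in.
2XL: 87 / 3.75 = 23.200 → 23.20 in.

S 17.33 inches; L 21.07 inches; 2XL 23.20 inches.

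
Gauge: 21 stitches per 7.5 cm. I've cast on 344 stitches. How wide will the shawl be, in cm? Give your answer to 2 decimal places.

21 stitches / 7.5 cm = 2.8 stitches per cm.
344 / 2.8 = 122.857 cm.

122.86 cm.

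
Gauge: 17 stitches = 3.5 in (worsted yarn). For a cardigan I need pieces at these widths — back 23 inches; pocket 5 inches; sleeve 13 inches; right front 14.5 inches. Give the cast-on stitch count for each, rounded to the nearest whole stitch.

Rate = 17/3.5 = 4.857 sts per in.
back: 23 × 4.857 = 111.71 → 112.
pocket: 5 × 4.857 = 24.29 → 24.
sleeve: 13 × 4.857 = 63.14 → 63.
right front: 14.5 × 4.857 = 70.43 → 70.

back 112; pocket 24; sleeve 63; right front 70.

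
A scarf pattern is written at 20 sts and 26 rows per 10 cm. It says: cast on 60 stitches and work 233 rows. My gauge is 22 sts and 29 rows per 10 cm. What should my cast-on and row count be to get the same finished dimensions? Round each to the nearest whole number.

Stitches: 60 × 22/20 = 66.00 → 66.
Rows: 233 × 29/26 = 259.88 → 260.

Cast on 66 stitches; work 260 rows.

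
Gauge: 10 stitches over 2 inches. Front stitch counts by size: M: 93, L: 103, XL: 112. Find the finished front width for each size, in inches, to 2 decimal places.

M 18.60 inches; L 20.60 inches; XL 22.40 inches.

10/2 = 5 sts per in.
M: 93 / 5 = 18.600 → 18.60 in.
L: 103 / 5 = 20.600 → 20.60 in.
XL: 112 / 5 = 22.400 → 22.40 in.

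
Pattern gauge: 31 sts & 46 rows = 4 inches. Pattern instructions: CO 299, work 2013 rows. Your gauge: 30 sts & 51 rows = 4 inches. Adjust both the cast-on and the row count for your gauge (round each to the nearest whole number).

Stitches: 299 × 30/31 = 289.35 → 289.
Rows: 2013 × 51/46 = 2231.80 → 2232.

Cast on 289 stitches; work 2232 rows.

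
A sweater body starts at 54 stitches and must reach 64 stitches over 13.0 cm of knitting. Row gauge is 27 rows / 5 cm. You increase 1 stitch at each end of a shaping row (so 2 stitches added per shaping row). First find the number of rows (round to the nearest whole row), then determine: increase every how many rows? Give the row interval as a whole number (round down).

Increase every 14th row.

Rows = 13.0 × 5.4 = 70.2 → 70 rows.
Stitches to add: 10 → 5 shaping rows (at 2 st each).
70 / 5 = 14.00 → every 14 rows.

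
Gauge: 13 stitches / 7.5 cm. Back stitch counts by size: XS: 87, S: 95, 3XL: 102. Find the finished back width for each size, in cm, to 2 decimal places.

13/7.5 = 1.733 sts per cm.
XS: 87 / 1.733 = 50.192 → 50.19 cm.
S: 95 / 1.733 = 54.808 → 54.81 cm.
3XL: 102 / 1.733 = 58.846 → 58.85 cm.

XS 50.19 cm; S 54.81 cm; 3XL 58.85 cm.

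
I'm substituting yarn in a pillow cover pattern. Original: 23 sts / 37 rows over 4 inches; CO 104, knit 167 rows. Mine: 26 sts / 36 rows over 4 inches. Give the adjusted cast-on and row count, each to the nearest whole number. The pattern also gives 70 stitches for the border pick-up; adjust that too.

Cast on 118 stitches; work 162 rows; border pick-up 79 stitches.

Stitches: 104 × 26/23 = 117.57 → 118.
Rows: 167 × 36/37 = 162.49 → 162.
border pick-up: 70 × 26/23 = 79.13 → 79.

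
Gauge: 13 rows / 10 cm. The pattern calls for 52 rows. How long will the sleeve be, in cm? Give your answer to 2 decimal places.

13 rows / 10 cm = 1.3 rows per cm.
52 / 1.3 = 40.000 cm.

40.00 cm.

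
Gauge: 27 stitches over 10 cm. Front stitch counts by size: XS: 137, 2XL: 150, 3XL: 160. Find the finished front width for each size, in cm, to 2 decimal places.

27/10 = 2.7 sts per cm.
XS: 137 / 2.7 = 50.741 → 50.74 cm.
2XL: 150 / 2.7 = 55.556 → 55.56 cm.
3XL: 160 / 2.7 = 59.259 → 59.26 cm.

XS 50.74 cm; 2XL 55.56 cm; 3XL 59.26 cm.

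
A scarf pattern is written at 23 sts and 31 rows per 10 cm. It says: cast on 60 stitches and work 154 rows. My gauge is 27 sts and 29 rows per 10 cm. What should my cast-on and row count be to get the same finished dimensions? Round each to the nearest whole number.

Cast on 70 stitches; work 144 rows.

Stitches: 60 × 27/23 = 70.43 → 70.
Rows: 154 × 29/31 = 144.06 → 144.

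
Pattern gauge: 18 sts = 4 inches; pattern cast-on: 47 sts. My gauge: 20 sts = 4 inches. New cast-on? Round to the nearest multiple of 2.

Cast on 52 stitches.

Scale factor = 20 / 18 = 1.111.
47 × 20 / 18 = 52.22 sts.
→ 52 sts.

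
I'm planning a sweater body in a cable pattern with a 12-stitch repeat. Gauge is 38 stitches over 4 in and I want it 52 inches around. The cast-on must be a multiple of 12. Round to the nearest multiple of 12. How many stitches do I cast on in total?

492 stitches.

38 / 4 = 9.5 sts per inch.
52 × 9.5 = 494.00 sts.
Nearest multiple of 12: 492.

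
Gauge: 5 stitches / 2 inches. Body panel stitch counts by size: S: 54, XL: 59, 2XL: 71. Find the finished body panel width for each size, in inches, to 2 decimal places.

S 21.60 inches; XL 23.60 inches; 2XL 28.40 inches.

5/2 = 2.5 sts per in.
S: 54 / 2.5 = 21.600 → 21.60 in.
XL: 59 / 2.5 = 23.600 → 23.60 in.
2XL: 71 / 2.5 = 28.400 → 28.40 in.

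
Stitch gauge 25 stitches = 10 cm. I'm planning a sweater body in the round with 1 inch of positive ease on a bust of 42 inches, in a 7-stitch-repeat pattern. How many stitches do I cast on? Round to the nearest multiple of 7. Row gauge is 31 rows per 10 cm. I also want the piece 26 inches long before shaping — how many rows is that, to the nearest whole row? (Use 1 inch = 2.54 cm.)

Finished = 42 + 1 = 43 inches.
43 inches × 2.54 = 109.22 cm.
25/10 = 2.5 sts per cm; 109.22 × 2.5 = 273.05 sts.
Nearest multiple of 7 → 273.
26 inches = 66.04 cm; × 3.1 = 204.72 → 205 rows.

Cast on 273 stitches; work 205 rows.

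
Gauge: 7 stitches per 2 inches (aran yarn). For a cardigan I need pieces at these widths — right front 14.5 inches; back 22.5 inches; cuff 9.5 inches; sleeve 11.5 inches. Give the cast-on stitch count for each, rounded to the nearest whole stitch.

right front 51; back 79; cuff 33; sleeve 40.

Rate = 7/2 = 3.5 sts per in.
right front: 14.5 × 3.5 = 50.75 → 51.
back: 22.5 × 3.5 = 78.75 → 79.
cuff: 9.5 × 3.5 = 33.25 → 33.
sleeve: 11.5 × 3.5 = 40.25 → 40.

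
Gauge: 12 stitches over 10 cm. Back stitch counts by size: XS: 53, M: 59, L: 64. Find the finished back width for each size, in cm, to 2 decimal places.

12/10 = 1.2 sts per cm.
XS: 53 / 1.2 = 44.167 → 44.17 cm.
M: 59 / 1.2 = 49.167 → 49.17 cm.
L: 64 / 1.2 = 53.333 → 53.33 cm.

XS 44.17 cm; M 49.17 cm; L 53.33 cm.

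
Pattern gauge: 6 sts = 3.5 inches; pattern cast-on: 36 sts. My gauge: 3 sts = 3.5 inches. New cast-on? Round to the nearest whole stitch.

Cast on 18 stitches.

Scale factor = 3 / 6 = 0.500.
36 × 3 / 6 = 18.00 sts.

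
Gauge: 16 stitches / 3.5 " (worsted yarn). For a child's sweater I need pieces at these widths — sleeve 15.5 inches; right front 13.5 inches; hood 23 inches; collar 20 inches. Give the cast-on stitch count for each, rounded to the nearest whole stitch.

sleeve 71; right front 62; hood 105; collar 91.

Rate = 16/3.5 = 4.571 sts per in.
sleeve: 15.5 × 4.571 = 70.86 → 71.
right front: 13.5 × 4.571 = 61.71 → 62.
hood: 23 × 4.571 = 105.14 → 105.
collar: 20 × 4.571 = 91.43 → 91.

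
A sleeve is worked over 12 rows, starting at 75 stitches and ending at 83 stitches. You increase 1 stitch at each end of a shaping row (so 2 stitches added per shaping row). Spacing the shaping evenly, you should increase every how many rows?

Stitches to add: |83 − 75| = 8.
Shaping rows needed: 8 / 2 = 4.
12 rows / 4 = every 3 rows.

Increase every 3rd row.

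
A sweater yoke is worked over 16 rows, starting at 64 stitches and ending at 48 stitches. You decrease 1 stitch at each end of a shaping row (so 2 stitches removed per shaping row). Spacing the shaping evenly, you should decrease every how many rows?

Decrease every 2nd row.

Stitches to remove: |48 − 64| = 16.
Shaping rows needed: 16 / 2 = 8.
16 rows / 8 = every 2 rows.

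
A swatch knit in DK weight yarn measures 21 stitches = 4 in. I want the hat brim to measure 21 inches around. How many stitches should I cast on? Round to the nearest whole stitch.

21 stitches / 4 in = 5.25 stitches per inch.
21 × 5.25 = 110.25 stitches.
Round to nearest → 110.

CO 110 sts.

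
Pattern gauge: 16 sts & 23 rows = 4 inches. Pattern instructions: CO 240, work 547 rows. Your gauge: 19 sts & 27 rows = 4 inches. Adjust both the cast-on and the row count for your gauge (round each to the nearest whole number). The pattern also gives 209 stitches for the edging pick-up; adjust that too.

Stitches: 240 × 19/16 = 285.00 → 285.
Rows: 547 × 27/23 = 642.13 → 642.
edging pick-up: 209 × 19/16 = 248.19 → 248.

Cast on 285 stitches; work 642 rows; edging pick-up 248 stitches.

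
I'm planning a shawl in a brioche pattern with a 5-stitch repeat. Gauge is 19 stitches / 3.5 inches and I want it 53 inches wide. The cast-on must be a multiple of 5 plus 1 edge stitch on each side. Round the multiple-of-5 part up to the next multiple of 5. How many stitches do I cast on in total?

292 stitches.

19 / 3.5 = 5.429 sts per inch.
53 × 5.429 = 287.71 sts.
Less 2 edge sts → 285.71 for the repeat.
Next multiple of 5: 290.
Add back 2 edge sts → 292.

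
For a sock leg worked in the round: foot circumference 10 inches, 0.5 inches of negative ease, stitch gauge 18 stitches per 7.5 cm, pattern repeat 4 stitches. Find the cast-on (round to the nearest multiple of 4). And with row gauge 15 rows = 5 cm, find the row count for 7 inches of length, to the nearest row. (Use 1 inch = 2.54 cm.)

Finished = 10 − 0.5 = 9.5 inches.
9.5 inches × 2.54 = 24.13 cm.
18/7.5 = 2.4 sts per cm; 24.13 × 2.4 = 57.91 sts.
Nearest multiple of 4 → 56.
7 inches = 17.78 cm; × 3 = 53.34 → 53 rows.

Cast on 56 stitches; work 53 rows.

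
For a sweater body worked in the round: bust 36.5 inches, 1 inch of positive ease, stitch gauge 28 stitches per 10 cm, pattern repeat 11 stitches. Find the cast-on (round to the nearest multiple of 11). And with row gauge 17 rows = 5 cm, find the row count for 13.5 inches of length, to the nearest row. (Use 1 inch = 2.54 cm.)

Cast on 264 stitches; work 117 rows.

Finished = 36.5 + 1 = 37.5 inches.
37.5 inches × 2.54 = 95.25 cm.
28/10 = 2.8 sts per cm; 95.25 × 2.8 = 266.70 sts.
Nearest multiple of 11 → 264.
13.5 inches = 34.29 cm; × 3.4 = 116.59 → 117 rows.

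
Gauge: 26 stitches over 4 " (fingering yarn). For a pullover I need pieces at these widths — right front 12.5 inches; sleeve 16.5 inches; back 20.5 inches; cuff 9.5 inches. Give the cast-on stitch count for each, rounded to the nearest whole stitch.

right front 81; sleeve 107; back 133; cuff 62.

Rate = 26/4 = 6.5 sts per in.
right front: 12.5 × 6.5 = 81.25 → 81.
sleeve: 16.5 × 6.5 = 107.25 → 107.
back: 20.5 × 6.5 = 133.25 → 133.
cuff: 9.5 × 6.5 = 61.75 → 62.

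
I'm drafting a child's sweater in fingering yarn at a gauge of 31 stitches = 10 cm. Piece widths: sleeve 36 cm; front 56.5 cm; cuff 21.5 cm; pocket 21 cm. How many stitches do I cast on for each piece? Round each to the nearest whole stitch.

Rate = 31/10 = 3.1 sts per cm.
sleeve: 36 × 3.1 = 111.60 → 112.
front: 56.5 × 3.1 = 175.15 → 175.
cuff: 21.5 × 3.1 = 66.65 → 67.
pocket: 21 × 3.1 = 65.10 → 65.

sleeve 112; front 175; cuff 67; pocket 65.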